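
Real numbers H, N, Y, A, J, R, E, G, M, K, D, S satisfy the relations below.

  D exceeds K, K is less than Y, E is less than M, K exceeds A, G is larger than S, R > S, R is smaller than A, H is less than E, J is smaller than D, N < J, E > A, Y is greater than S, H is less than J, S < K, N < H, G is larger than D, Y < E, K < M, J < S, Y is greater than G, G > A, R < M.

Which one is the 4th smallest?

S

Piecing the relations together gives one ordering: N < H < J < S < R < A < K < D < G < Y < E < M.
The 4th smallest is S.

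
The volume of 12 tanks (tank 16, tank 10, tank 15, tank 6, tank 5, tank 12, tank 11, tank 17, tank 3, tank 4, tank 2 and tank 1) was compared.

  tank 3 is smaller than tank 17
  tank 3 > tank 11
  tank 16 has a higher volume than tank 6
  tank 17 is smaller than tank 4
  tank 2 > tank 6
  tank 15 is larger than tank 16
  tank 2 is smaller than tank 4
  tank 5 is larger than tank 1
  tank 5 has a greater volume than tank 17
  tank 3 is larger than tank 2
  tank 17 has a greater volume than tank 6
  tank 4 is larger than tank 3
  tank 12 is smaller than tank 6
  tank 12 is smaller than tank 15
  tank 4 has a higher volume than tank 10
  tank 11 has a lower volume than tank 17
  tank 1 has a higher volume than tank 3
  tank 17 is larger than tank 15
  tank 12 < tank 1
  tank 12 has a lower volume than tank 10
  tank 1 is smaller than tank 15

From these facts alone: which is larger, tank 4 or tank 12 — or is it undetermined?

tank 12 < tank 1 < tank 15 < tank 17 < tank 4, by transitivity through tank 1, tank 15, tank 17.
So tank 4 is larger.

tank 4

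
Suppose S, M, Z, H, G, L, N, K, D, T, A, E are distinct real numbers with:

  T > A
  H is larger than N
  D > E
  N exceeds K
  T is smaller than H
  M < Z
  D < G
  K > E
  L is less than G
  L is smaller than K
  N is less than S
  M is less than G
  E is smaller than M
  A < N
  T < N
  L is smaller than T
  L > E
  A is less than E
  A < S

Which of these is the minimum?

Chaining upward from A: directly above it, E, T, N, S; then L, K, M, D, H; then Z, G.
That covers every other element, and nothing is given below A, so A is the minimum.

A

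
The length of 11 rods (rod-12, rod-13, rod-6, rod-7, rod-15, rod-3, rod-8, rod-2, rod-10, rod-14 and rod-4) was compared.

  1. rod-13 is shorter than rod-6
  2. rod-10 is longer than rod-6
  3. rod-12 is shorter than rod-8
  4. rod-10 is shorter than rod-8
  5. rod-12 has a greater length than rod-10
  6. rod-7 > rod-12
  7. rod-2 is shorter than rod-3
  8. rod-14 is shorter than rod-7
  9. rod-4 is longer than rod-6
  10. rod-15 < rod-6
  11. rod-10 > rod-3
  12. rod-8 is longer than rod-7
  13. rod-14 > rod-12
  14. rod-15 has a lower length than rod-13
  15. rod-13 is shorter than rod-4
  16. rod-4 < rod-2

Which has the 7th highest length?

The consecutive relations fix a unique order: rod-15 < rod-13 < rod-6 < rod-4 < rod-2 < rod-3 < rod-10 < rod-12 < rod-14 < rod-7 < rod-8.
The 7th largest is rod-2.

rod-2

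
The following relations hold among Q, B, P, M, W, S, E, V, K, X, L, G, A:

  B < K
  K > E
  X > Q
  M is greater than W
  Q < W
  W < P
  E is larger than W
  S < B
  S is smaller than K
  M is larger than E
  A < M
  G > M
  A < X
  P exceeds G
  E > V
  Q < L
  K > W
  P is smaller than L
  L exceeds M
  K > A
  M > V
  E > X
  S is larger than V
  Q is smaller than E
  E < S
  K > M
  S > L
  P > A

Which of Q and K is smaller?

Q

Q < X and X < E give Q < E.
Then E < M extends the chain to M.
With M < G: Q < X < E < M < G.
Then G < P extends the chain to P.
Then P < L extends the chain to L.
With L < S: Q < X < E < M < G < P < L < S.
With S < B: Q < X < E < M < G < P < L < S < B.
With B < K: Q < X < E < M < G < P < L < S < B < K.
So Q < K; Q is the smaller of the two.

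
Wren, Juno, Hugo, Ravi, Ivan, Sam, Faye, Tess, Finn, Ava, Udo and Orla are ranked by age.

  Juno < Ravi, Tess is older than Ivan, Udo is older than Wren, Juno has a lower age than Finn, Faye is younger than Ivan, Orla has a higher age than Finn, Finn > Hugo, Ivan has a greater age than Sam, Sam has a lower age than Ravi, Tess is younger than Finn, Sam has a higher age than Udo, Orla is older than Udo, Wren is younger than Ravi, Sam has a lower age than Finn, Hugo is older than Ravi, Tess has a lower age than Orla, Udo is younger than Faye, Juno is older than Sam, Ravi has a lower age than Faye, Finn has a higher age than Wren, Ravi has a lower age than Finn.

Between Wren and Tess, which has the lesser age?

Wren < Udo and Udo < Sam give Wren < Sam.
Then Sam < Juno extends the chain to Juno.
With Juno < Ravi: Wren < Udo < Sam < Juno < Ravi.
Then Ravi < Faye extends the chain to Faye.
With Faye < Ivan: Wren < Udo < Sam < Juno < Ravi < Faye < Ivan.
With Ivan < Tess: Wren < Udo < Sam < Juno < Ravi < Faye < Ivan < Tess.
So Wren < Tess; Wren is the younger of the two.

Wren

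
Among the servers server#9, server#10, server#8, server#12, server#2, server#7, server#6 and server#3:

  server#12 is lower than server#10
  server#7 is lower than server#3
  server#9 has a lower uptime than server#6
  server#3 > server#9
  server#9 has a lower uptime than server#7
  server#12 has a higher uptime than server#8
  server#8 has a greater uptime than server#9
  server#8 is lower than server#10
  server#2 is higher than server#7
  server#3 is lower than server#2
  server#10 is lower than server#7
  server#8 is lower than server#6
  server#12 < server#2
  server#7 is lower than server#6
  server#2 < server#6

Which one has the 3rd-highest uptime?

server#3

Piecing the relations together gives one ordering: server#9 < server#8 < server#12 < server#10 < server#7 < server#3 < server#2 < server#6.
Counting 3 from the largest end gives server#3.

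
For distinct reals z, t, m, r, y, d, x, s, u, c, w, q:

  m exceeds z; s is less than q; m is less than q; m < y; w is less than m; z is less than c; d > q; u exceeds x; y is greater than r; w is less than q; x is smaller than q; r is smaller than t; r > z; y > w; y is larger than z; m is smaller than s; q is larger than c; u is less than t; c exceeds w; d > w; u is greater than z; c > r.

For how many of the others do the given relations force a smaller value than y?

From y the given relations immediately reach z, w, m, r.
No other element is forced below y by the given relations, so the count is 4.

4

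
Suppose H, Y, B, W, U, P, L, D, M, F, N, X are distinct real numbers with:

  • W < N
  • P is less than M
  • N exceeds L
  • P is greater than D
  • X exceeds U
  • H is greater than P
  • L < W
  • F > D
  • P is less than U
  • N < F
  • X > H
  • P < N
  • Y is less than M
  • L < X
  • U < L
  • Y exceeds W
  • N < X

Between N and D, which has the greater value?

The relevant relations are D < P; P < U; U < L; L < W; W < N.
Chaining these gives D < P < U < L < W < N.
So D < N; N is the larger of the two.

N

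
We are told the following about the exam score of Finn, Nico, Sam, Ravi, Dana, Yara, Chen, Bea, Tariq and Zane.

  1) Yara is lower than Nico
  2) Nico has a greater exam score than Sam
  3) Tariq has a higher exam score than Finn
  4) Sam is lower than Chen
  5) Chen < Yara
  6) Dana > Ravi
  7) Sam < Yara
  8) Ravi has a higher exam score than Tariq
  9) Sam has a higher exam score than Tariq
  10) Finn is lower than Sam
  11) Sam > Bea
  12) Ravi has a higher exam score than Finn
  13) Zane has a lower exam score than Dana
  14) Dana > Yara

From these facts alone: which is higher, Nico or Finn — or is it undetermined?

Nico

Chaining the given relations: Finn < Tariq < Sam < Chen < Yara < Nico.
So Nico is higher.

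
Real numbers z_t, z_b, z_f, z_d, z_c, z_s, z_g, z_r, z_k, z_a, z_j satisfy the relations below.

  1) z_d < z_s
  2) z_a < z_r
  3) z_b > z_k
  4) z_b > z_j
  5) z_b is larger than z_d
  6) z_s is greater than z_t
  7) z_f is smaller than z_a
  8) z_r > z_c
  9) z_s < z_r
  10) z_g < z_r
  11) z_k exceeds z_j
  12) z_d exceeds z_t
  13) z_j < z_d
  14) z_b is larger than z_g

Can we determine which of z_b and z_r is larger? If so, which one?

Following every chain through z_r: below z_r we get z_j, z_t, z_c, z_d, z_s, z_f, z_g, z_a.
z_b is not reached, and no chain runs the other way from z_b to z_r.
So the given relations leave the order of z_r and z_b undetermined.

undetermined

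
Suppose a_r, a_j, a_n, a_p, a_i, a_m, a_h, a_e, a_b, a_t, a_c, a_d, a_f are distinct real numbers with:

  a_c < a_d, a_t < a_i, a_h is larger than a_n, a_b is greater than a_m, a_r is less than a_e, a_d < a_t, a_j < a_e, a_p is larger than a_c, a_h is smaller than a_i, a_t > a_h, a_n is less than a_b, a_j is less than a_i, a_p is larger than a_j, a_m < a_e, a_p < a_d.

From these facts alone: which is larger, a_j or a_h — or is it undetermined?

undetermined

Following every chain through a_j: above a_j we get a_e, a_p, a_d, a_t, a_i.
a_h is not reached, and no chain runs the other way from a_h to a_j.
So the given relations leave the order of a_j and a_h undetermined.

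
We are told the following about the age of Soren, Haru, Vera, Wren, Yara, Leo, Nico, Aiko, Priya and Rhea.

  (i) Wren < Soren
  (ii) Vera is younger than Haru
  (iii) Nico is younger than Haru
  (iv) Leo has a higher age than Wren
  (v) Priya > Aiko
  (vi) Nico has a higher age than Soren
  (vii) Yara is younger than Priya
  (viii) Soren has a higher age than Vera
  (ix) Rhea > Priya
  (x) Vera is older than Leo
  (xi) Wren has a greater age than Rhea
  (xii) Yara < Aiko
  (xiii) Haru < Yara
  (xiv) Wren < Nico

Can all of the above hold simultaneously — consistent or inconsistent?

inconsistent

Chaining the given relations yields Yara < Aiko < Priya < Rhea < Wren < Leo < Vera < Soren < Nico < Haru, so Yara < Haru. But one relation states Haru < Yara. These cannot both hold.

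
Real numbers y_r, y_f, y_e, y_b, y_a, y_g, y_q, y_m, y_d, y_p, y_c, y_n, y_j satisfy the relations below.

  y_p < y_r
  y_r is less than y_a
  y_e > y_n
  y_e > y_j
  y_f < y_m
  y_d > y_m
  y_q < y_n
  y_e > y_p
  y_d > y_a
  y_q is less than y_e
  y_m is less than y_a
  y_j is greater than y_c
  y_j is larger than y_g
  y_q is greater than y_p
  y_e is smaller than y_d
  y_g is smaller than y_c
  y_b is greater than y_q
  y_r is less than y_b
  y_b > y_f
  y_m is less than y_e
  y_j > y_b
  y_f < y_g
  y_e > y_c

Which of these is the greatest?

Chaining downward from y_d: directly below it, y_m, y_a, y_e; then y_f, y_p, y_q, y_r, y_c, y_j, y_n; then y_g, y_b.
That covers every other element, and nothing is given above y_d, so y_d is the greatest.

y_d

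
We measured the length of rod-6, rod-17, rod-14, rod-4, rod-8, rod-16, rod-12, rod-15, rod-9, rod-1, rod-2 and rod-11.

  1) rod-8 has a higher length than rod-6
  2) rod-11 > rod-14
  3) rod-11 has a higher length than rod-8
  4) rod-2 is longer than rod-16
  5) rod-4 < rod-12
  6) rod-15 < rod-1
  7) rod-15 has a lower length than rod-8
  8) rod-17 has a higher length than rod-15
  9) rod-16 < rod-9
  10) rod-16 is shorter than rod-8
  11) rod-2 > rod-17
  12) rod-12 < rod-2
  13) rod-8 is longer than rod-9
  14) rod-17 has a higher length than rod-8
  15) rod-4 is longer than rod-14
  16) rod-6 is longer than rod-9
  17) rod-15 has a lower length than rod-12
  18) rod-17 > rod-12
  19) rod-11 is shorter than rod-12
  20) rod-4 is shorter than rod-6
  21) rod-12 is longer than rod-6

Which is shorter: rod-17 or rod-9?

rod-9

rod-9 < rod-6 and rod-6 < rod-8 give rod-9 < rod-8.
With rod-8 < rod-11: rod-9 < rod-6 < rod-8 < rod-11.
Then rod-11 < rod-12 extends the chain to rod-12.
Then rod-12 < rod-17 extends the chain to rod-17.
So rod-9 < rod-17; rod-9 is the shorter of the two.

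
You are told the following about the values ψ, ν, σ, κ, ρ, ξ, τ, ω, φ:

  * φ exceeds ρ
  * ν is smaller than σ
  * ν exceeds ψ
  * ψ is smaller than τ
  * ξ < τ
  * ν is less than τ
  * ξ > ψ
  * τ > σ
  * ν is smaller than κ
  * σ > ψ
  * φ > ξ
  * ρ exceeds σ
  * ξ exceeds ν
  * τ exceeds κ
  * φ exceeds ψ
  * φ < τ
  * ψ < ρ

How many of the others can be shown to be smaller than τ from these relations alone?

Directly below τ: ψ, ν, ξ, σ, κ, φ.
One step further: ρ (7 so far).
No other element is forced below τ by the given relations, so the count is 7.

7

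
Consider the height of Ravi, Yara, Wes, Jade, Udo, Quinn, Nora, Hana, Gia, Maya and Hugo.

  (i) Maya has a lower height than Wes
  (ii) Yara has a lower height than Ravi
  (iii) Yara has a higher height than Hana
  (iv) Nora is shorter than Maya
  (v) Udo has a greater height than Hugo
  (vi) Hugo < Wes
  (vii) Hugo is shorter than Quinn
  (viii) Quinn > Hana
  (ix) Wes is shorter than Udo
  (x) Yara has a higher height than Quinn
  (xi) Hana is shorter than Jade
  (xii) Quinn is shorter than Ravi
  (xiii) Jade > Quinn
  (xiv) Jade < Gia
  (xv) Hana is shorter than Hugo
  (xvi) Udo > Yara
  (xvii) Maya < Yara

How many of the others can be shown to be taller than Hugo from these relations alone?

The elements the relations force above Hugo are Quinn, Yara, Jade, Ravi, Gia, Wes, Udo — no chain reaches any other.
That is 7.

7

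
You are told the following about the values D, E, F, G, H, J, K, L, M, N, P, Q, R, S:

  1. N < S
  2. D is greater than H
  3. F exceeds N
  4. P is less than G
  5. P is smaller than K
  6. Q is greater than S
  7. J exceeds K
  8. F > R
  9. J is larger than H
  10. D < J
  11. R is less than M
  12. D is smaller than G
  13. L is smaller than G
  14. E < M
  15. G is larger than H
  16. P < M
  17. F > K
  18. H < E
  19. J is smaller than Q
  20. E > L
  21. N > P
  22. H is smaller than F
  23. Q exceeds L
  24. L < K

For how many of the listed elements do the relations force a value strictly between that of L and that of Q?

2

The relations place L below Q. An element lies strictly between them when it is forced above L and also forced below Q.
Above L: {E, K, M, F, J, G}. Below Q: {H, P, D, N, S, K, J}.
Intersection: {K, J} — 2.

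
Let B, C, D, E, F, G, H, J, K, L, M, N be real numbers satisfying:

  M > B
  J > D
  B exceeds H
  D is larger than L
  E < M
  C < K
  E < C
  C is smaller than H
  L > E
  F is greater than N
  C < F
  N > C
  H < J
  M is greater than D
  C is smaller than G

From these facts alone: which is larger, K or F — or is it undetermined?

Following every chain through K: below K we get E, C.
F is not reached, and no chain runs the other way from F to K.
So the given relations leave the order of K and F undetermined.

undetermined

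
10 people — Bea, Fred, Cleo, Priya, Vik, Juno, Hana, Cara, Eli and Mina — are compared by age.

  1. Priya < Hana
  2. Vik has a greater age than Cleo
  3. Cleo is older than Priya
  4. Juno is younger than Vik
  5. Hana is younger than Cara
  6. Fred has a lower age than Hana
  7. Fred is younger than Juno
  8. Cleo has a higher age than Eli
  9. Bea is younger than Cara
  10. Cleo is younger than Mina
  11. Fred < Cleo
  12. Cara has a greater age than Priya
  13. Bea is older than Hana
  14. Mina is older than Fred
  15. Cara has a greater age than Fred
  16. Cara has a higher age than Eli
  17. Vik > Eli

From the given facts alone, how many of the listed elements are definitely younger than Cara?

5

From Cara the given relations immediately reach Eli, Fred, Priya, Hana, Bea.
No other element is forced below Cara by the given relations, so the count is 5.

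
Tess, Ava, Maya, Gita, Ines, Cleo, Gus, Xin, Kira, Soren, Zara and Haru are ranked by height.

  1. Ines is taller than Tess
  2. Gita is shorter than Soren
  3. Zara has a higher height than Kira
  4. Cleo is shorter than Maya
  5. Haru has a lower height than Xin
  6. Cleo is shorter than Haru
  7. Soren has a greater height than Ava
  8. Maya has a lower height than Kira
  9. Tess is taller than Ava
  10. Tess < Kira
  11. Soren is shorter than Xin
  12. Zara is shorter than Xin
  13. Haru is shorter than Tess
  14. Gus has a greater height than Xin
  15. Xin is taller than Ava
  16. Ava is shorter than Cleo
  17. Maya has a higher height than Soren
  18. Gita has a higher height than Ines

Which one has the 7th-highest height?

The consecutive relations fix a unique order: Ava < Cleo < Haru < Tess < Ines < Gita < Soren < Maya < Kira < Zara < Xin < Gus.
Counting 7 from the largest end gives Gita.

Gita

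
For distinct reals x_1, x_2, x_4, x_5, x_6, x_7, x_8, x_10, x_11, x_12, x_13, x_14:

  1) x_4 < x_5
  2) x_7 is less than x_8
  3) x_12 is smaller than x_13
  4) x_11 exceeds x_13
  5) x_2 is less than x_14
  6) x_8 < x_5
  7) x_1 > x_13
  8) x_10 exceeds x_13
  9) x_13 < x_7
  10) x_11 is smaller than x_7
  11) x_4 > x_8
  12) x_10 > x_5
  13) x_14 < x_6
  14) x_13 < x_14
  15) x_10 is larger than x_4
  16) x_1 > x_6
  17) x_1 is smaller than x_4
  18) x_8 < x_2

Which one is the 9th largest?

Chaining the given pairs: x_12 < x_13 < x_11 < x_7 < x_8 < x_2 < x_14 < x_6 < x_1 < x_4 < x_5 < x_10.
Counting 9 from the largest end gives x_7.

x_7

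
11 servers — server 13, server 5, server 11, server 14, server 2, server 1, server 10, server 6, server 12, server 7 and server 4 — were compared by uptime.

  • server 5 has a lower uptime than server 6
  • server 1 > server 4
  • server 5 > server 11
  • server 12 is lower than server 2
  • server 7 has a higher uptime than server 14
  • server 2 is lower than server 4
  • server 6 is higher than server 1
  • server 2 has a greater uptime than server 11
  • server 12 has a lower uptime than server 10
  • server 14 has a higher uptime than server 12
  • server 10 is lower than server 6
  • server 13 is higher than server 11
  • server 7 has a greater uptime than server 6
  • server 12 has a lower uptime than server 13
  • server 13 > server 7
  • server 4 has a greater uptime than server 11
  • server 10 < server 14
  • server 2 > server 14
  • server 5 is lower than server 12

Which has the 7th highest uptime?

Chaining the given pairs: server 11 < server 5 < server 12 < server 10 < server 14 < server 2 < server 4 < server 1 < server 6 < server 7 < server 13.
Counting 7 from the largest end gives server 14.

server 14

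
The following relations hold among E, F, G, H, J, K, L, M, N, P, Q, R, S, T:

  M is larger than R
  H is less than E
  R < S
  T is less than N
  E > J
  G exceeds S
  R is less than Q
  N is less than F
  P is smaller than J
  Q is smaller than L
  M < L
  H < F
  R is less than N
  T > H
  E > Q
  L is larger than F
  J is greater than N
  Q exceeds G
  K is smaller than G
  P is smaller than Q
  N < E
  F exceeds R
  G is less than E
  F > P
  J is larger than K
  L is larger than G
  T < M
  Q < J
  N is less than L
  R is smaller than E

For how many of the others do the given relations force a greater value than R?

Directly above R: S, M, Q, N, F, E.
One step further: G, L, J (9 so far).
No other element is forced above R by the given relations, so the count is 9.

9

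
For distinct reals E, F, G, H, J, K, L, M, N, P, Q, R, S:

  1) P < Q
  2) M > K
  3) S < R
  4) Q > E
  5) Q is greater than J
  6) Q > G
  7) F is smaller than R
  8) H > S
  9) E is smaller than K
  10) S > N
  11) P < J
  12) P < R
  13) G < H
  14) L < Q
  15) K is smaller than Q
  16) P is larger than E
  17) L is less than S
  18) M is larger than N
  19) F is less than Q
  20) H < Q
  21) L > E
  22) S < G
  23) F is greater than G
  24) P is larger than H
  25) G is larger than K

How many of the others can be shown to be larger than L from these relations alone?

8

Directly above L: S, Q.
One step further: G, H, R (5 so far).
One step further: F, P (7 so far).
One step further: J (8 so far).
No other element is forced above L by the given relations, so the count is 8.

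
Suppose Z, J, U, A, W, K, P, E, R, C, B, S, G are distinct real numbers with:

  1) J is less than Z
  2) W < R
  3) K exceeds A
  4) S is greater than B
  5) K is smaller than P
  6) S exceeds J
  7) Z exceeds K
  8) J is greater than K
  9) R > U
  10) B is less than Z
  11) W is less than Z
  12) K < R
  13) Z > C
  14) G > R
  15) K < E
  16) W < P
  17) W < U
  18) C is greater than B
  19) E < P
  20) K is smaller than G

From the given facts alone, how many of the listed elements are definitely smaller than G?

Directly below G: K, R.
One step further: W, A, U (5 so far).
Nothing else is reachable below G; 5 in all.

5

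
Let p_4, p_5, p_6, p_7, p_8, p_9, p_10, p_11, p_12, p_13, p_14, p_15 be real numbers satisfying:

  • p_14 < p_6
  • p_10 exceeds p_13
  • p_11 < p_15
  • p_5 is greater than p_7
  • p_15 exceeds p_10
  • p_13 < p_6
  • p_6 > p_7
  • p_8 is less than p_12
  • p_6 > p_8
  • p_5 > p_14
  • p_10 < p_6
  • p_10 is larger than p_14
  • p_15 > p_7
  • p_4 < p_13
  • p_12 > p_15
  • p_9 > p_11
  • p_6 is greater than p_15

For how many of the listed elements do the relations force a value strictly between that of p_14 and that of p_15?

The relations place p_14 below p_15. An element lies strictly between them when it is forced above p_14 and also forced below p_15.
Above p_14: {p_5, p_10, p_6, p_12}. Below p_15: {p_11, p_7, p_4, p_13, p_10}.
Intersection: {p_10} — 1.

1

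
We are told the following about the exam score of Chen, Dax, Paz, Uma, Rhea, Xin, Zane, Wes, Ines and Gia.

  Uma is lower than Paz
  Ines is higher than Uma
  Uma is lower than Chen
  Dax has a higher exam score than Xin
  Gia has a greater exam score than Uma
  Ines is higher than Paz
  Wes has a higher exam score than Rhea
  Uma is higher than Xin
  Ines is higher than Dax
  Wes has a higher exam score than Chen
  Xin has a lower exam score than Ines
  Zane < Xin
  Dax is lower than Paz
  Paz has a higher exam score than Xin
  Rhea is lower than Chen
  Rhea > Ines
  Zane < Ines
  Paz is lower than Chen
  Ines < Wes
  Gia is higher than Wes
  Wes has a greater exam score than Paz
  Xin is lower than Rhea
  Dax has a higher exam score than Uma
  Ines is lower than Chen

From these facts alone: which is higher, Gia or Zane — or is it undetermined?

Zane < Xin < Uma < Dax < Paz < Ines < Rhea < Chen < Wes < Gia, by transitivity through Xin, Uma, Dax, Paz, Ines, Rhea, Chen, Wes.
So Gia is higher.

Gia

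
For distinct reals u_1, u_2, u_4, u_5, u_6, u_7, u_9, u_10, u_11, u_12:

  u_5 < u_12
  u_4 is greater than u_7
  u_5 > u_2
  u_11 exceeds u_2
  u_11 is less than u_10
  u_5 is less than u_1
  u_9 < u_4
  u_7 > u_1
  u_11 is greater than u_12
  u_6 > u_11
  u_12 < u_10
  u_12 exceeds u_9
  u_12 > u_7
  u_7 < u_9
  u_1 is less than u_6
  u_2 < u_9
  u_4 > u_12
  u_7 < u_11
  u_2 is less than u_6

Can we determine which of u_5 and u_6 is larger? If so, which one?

u_6

Link the given pairs in sequence: u_5 < u_1; u_1 < u_7; u_7 < u_9; u_9 < u_12; u_12 < u_11; u_11 < u_6.
Chaining these gives u_5 < u_1 < u_7 < u_9 < u_12 < u_11 < u_6.
So u_6 is larger.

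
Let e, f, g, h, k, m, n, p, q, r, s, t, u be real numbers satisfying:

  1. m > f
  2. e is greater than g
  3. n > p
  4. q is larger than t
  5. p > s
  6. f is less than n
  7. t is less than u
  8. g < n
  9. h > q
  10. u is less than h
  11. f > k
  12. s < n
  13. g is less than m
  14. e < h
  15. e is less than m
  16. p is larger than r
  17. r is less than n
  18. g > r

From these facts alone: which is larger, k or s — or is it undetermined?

undetermined

Following every chain through k: above k we get f, m, n.
s is not reached, and no chain runs the other way from s to k.
So the given relations leave the order of k and s undetermined.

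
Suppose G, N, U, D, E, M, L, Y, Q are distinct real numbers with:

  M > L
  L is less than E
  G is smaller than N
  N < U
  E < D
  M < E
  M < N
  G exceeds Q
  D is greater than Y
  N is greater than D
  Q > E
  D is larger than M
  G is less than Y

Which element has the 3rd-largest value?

Piecing the relations together gives one ordering: L < M < E < Q < G < Y < D < N < U.
Counting 3 from the largest end gives D.

D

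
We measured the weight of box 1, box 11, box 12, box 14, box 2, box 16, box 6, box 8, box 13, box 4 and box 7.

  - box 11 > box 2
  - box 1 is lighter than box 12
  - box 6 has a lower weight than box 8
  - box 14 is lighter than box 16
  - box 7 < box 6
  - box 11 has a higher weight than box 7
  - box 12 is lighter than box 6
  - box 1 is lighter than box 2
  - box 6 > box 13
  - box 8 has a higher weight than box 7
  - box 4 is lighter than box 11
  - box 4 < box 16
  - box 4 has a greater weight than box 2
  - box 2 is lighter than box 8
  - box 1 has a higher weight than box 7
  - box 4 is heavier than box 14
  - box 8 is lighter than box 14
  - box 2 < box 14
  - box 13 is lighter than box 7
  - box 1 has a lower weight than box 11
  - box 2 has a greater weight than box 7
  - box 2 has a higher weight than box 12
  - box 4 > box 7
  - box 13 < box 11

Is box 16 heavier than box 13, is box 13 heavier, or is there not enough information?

box 16

box 13 < box 7 and box 7 < box 1 give box 13 < box 1.
With box 1 < box 12: box 13 < box 7 < box 1 < box 12.
Then box 12 < box 6 extends the chain to box 6.
With box 6 < box 8: box 13 < box 7 < box 1 < box 12 < box 6 < box 8.
With box 8 < box 14: box 13 < box 7 < box 1 < box 12 < box 6 < box 8 < box 14.
With box 14 < box 4: box 13 < box 7 < box 1 < box 12 < box 6 < box 8 < box 14 < box 4.
With box 4 < box 16: box 13 < box 7 < box 1 < box 12 < box 6 < box 8 < box 14 < box 4 < box 16.
So box 16 is heavier.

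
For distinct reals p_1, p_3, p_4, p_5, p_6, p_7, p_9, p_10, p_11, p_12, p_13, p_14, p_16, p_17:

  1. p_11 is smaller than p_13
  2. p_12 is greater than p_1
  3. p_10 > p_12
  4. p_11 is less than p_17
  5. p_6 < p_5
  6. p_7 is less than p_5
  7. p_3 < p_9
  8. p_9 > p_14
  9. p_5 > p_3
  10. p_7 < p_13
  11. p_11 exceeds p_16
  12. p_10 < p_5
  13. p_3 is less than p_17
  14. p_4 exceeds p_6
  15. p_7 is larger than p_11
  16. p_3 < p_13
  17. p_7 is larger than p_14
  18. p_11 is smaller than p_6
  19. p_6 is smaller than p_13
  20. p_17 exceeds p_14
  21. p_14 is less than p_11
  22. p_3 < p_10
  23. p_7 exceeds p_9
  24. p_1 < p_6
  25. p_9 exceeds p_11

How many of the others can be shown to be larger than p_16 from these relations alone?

8

From p_16 the given relations immediately reach p_11.
From those, p_9, p_17, p_7, p_6, p_13 — 6 in total.
From those, p_4, p_5 — 8 in total.
No other element is forced above p_16 by the given relations, so the count is 8.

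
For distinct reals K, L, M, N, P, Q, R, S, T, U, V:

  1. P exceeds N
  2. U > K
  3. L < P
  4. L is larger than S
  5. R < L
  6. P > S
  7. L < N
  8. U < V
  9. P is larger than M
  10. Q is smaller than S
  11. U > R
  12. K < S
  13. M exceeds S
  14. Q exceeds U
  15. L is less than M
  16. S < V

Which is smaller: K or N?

K < U and U < Q give K < Q.
With Q < S: K < U < Q < S.
With S < L: K < U < Q < S < L.
With L < N: K < U < Q < S < L < N.
So K < N; K is the smaller of the two.

K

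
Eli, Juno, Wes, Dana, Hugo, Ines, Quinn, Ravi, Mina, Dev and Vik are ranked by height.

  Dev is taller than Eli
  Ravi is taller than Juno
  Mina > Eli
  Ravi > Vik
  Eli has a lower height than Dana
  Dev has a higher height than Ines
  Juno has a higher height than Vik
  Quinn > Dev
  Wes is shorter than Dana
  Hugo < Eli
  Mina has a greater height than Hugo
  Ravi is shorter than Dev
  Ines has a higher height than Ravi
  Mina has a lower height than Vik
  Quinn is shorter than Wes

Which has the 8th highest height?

The consecutive relations fix a unique order: Hugo < Eli < Mina < Vik < Juno < Ravi < Ines < Dev < Quinn < Wes < Dana.
The 8th largest is Vik.

Vik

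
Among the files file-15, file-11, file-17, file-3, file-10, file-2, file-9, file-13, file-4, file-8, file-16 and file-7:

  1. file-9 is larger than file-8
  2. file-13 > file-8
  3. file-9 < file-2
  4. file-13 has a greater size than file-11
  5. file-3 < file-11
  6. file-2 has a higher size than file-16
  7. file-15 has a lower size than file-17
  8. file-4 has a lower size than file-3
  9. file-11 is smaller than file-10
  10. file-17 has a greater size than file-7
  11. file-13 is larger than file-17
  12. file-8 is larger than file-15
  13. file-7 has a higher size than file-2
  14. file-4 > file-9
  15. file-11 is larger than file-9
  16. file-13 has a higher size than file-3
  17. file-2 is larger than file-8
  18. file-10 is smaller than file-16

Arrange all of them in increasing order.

file-15 < file-8 < file-9 < file-4 < file-3 < file-11 < file-10 < file-16 < file-2 < file-7 < file-17 < file-13

Each adjacent pair is fixed by a given relation: file-15 < file-8; file-8 < file-9; file-9 < file-4; file-4 < file-3; file-3 < file-11; file-11 < file-10; file-10 < file-16; file-16 < file-2; file-2 < file-7; file-7 < file-17; file-17 < file-13. Chaining them end to end gives the full order.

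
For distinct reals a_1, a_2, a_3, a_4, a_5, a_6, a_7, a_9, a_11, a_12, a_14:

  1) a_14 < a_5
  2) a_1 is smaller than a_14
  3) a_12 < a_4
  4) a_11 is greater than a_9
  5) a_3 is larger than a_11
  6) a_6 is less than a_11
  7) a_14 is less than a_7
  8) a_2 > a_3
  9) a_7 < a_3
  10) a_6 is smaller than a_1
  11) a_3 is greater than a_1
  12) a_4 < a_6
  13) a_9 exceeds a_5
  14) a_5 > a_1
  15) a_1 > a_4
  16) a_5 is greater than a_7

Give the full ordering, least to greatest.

The consecutive links are each given: a_12 < a_4; a_4 < a_6; a_6 < a_1; a_1 < a_14; a_14 < a_7; a_7 < a_5; a_5 < a_9; a_9 < a_11; a_11 < a_3; a_3 < a_2.

a_12 < a_4 < a_6 < a_1 < a_14 < a_7 < a_5 < a_9 < a_11 < a_3 < a_2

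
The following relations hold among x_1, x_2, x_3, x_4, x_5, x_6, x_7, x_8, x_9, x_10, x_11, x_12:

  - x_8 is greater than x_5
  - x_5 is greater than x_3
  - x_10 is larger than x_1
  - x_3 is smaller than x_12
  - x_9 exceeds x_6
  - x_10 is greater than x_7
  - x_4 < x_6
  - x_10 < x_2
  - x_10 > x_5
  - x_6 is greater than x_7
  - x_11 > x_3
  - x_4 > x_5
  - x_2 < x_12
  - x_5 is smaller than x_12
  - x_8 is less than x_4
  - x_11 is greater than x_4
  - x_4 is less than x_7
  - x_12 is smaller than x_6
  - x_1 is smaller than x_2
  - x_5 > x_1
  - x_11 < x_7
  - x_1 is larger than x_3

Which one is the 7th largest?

The consecutive relations fix a unique order: x_3 < x_1 < x_5 < x_8 < x_4 < x_11 < x_7 < x_10 < x_2 < x_12 < x_6 < x_9.
Counting 7 from the largest end gives x_11.

x_11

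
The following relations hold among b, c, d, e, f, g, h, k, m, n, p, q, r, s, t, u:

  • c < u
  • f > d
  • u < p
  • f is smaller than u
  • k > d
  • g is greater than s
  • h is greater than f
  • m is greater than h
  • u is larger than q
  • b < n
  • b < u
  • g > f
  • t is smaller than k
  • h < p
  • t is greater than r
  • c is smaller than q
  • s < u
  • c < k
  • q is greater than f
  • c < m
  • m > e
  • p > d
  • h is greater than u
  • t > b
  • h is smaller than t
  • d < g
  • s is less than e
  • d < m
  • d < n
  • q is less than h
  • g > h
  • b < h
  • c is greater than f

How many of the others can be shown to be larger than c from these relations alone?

The elements the relations force above c are q, u, h, t, p, k, m, g — no chain reaches any other.
That is 8.

8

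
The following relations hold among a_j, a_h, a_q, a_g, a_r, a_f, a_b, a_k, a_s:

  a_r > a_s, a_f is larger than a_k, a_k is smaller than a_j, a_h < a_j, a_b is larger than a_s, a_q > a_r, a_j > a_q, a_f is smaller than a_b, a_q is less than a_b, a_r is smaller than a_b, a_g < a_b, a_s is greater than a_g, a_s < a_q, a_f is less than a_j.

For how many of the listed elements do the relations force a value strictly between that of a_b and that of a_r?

The relations place a_r below a_b. An element lies strictly between them when it is forced above a_r and also forced below a_b.
Above a_r: {a_q, a_j}. Below a_b: {a_g, a_s, a_k, a_q, a_f}.
Intersection: {a_q} — 1.

1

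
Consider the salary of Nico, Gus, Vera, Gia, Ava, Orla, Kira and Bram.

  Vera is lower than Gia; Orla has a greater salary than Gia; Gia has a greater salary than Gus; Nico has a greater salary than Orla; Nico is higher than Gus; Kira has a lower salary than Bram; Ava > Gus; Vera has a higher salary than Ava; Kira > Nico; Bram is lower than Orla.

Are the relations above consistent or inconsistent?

We have Bram < Orla stated directly, yet also Orla < Nico < Kira < Bram by chaining the others — so Orla < Bram. Contradiction.

inconsistent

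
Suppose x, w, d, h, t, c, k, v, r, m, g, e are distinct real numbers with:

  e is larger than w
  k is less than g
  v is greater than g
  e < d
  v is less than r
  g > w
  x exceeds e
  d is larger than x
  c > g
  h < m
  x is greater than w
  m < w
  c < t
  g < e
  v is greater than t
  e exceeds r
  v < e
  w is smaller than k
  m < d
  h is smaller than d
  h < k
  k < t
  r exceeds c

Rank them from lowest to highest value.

h < m < w < k < g < c < t < v < r < e < x < d

Each adjacent pair is fixed by a given relation: h < m; m < w; w < k; k < g; g < c; c < t; t < v; v < r; r < e; e < x; x < d. Chaining them end to end gives the full order.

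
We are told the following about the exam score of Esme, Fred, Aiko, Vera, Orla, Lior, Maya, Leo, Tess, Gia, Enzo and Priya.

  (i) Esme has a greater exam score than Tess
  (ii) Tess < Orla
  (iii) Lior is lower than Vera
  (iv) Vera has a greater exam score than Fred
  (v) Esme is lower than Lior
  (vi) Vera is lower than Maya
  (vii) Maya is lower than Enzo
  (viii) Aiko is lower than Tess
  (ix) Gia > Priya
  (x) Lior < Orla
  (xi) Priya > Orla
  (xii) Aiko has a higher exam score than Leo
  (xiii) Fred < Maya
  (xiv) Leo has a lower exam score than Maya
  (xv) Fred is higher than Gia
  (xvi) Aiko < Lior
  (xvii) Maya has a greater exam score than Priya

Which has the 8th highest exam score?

Piecing the relations together gives one ordering: Leo < Aiko < Tess < Esme < Lior < Orla < Priya < Gia < Fred < Vera < Maya < Enzo.
Counting 8 from the largest end gives Lior.

Lior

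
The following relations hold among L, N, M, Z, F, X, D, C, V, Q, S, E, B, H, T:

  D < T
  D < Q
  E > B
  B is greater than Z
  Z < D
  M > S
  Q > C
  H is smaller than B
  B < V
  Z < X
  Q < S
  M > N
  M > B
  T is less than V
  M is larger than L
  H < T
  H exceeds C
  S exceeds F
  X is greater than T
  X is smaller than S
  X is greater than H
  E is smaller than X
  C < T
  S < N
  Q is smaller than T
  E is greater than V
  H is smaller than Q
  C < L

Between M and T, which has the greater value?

Link the given pairs in sequence: T < V; V < E; E < X; X < S; S < N; N < M.
Together: T < V < E < X < S < N < M.
So T < M; M is the larger of the two.

M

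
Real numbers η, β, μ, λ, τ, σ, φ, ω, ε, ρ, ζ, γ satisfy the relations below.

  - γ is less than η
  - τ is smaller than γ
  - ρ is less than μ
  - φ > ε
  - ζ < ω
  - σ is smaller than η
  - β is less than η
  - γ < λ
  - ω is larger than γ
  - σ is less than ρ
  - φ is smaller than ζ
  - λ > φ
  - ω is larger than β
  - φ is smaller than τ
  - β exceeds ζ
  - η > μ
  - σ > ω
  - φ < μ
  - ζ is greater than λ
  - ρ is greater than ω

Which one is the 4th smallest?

γ

Piecing the relations together gives one ordering: ε < φ < τ < γ < λ < ζ < β < ω < σ < ρ < μ < η.
The 4th smallest is γ.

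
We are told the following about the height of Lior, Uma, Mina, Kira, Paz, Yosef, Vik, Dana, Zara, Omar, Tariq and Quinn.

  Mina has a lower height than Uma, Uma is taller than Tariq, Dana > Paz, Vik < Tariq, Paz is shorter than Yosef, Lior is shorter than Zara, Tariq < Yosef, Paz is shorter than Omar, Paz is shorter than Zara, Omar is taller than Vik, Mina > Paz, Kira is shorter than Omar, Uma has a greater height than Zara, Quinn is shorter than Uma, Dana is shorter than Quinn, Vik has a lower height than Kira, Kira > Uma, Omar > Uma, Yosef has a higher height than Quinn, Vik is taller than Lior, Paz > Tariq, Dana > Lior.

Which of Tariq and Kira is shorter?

Tariq

The relevant relations are Tariq < Paz; Paz < Dana; Dana < Quinn; Quinn < Uma; Uma < Kira.
Chaining these gives Tariq < Paz < Dana < Quinn < Uma < Kira.
So Tariq < Kira; Tariq is the shorter of the two.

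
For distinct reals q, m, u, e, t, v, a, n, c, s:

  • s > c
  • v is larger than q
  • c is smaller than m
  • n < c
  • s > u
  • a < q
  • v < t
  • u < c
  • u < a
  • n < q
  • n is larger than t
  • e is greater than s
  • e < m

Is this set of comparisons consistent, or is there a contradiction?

We have n < q stated directly, yet also q < v < t < n by chaining the others — so q < n. Contradiction.

inconsistent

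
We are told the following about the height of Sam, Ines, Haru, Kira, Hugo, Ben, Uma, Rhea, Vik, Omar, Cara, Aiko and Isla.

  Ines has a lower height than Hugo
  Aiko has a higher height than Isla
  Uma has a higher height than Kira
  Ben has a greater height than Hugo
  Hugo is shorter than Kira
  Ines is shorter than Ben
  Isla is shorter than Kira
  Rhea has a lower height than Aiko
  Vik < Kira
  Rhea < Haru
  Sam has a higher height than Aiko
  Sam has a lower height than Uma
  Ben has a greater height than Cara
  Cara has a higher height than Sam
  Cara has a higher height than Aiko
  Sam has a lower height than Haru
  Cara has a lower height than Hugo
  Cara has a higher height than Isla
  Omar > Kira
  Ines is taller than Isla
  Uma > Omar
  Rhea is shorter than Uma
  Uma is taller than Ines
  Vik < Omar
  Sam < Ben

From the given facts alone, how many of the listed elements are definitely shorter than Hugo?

6

Directly below Hugo: Ines, Cara.
One step further: Isla, Aiko, Sam (5 so far).
One step further: Rhea (6 so far).
Nothing else is reachable below Hugo; 6 in all.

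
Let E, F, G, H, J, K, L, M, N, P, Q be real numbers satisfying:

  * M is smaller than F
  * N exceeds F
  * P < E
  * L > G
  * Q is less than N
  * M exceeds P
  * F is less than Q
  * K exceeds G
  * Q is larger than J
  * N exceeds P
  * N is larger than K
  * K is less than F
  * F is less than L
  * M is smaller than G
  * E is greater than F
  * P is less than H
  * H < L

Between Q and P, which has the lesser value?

P

P < M and M < G give P < G.
Then G < K extends the chain to K.
Then K < F extends the chain to F.
Then F < Q extends the chain to Q.
So P < Q; P is the smaller of the two.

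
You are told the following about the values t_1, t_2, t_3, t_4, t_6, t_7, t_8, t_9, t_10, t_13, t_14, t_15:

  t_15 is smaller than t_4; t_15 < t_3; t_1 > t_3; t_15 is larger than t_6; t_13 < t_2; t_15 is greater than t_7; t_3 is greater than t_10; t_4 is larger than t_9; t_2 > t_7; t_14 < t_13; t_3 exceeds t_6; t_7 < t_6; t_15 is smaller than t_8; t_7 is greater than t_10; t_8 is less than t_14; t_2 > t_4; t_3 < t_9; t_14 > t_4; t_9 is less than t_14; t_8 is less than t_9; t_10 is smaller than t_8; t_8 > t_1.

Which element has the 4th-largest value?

t_4

Piecing the relations together gives one ordering: t_10 < t_7 < t_6 < t_15 < t_3 < t_1 < t_8 < t_9 < t_4 < t_14 < t_13 < t_2.
Counting 4 from the largest end gives t_4.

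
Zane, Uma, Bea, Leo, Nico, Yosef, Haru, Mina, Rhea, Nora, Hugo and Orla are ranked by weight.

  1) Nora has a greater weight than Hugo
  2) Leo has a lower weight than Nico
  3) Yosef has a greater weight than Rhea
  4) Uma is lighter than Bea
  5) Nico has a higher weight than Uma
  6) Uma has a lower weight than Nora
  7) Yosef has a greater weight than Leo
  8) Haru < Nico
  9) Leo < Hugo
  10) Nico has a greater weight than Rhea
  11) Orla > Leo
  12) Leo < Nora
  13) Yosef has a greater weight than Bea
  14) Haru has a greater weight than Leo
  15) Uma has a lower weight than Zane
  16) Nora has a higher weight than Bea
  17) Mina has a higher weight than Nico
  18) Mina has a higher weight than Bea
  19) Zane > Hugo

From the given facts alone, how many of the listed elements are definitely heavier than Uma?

6

The elements the relations force above Uma are Bea, Nico, Nora, Mina, Yosef, Zane — no chain reaches any other.
That is 6.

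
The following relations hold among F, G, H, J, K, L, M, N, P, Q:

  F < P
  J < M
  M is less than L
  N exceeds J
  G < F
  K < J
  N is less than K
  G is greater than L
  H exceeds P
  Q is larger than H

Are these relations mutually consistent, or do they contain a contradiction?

inconsistent

Chaining the given relations yields N < K < J, so N < J. But one relation states J < N. These cannot both hold.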